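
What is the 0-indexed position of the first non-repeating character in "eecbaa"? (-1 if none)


Input: eecbaa
Character frequencies:
  'a': 2
  'b': 1
  'c': 1
  'e': 2
Scanning left to right for freq == 1:
  Position 0 ('e'): freq=2, skip
  Position 1 ('e'): freq=2, skip
  Position 2 ('c'): unique! => answer = 2

2


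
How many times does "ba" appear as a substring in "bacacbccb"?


Searching for "ba" in "bacacbccb"
Scanning each position:
  Position 0: "ba" => MATCH
  Position 1: "ac" => no
  Position 2: "ca" => no
  Position 3: "ac" => no
  Position 4: "cb" => no
  Position 5: "bc" => no
  Position 6: "cc" => no
  Position 7: "cb" => no
Total occurrences: 1

1


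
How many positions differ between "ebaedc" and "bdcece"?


Comparing "ebaedc" and "bdcece" position by position:
  Position 0: 'e' vs 'b' => DIFFER
  Position 1: 'b' vs 'd' => DIFFER
  Position 2: 'a' vs 'c' => DIFFER
  Position 3: 'e' vs 'e' => same
  Position 4: 'd' vs 'c' => DIFFER
  Position 5: 'c' vs 'e' => DIFFER
Positions that differ: 5

5


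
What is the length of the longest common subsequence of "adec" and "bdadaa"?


LCS of "adec" and "bdadaa"
DP table:
           b    d    a    d    a    a
      0    0    0    0    0    0    0
  a   0    0    0    1    1    1    1
  d   0    0    1    1    2    2    2
  e   0    0    1    1    2    2    2
  c   0    0    1    1    2    2    2
LCS length = dp[4][6] = 2

2


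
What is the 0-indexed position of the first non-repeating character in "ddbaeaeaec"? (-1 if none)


Input: ddbaeaeaec
Character frequencies:
  'a': 3
  'b': 1
  'c': 1
  'd': 2
  'e': 3
Scanning left to right for freq == 1:
  Position 0 ('d'): freq=2, skip
  Position 1 ('d'): freq=2, skip
  Position 2 ('b'): unique! => answer = 2

2


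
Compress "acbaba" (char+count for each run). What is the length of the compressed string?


Input: acbaba
Runs:
  'a' x 1 => "a1"
  'c' x 1 => "c1"
  'b' x 1 => "b1"
  'a' x 1 => "a1"
  'b' x 1 => "b1"
  'a' x 1 => "a1"
Compressed: "a1c1b1a1b1a1"
Compressed length: 12

12


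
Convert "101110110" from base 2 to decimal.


Input: "101110110" in base 2
Positional expansion:
  Digit '1' (value 1) x 2^8 = 256
  Digit '0' (value 0) x 2^7 = 0
  Digit '1' (value 1) x 2^6 = 64
  Digit '1' (value 1) x 2^5 = 32
  Digit '1' (value 1) x 2^4 = 16
  Digit '0' (value 0) x 2^3 = 0
  Digit '1' (value 1) x 2^2 = 4
  Digit '1' (value 1) x 2^1 = 2
  Digit '0' (value 0) x 2^0 = 0
Sum = 374

374


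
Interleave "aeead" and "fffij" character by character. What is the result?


Interleaving "aeead" and "fffij":
  Position 0: 'a' from first, 'f' from second => "af"
  Position 1: 'e' from first, 'f' from second => "ef"
  Position 2: 'e' from first, 'f' from second => "ef"
  Position 3: 'a' from first, 'i' from second => "ai"
  Position 4: 'd' from first, 'j' from second => "dj"
Result: afefefaidj

afefefaidj


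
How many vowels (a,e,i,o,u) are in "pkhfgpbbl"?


Input: pkhfgpbbl
Checking each character:
  'p' at position 0: consonant
  'k' at position 1: consonant
  'h' at position 2: consonant
  'f' at position 3: consonant
  'g' at position 4: consonant
  'p' at position 5: consonant
  'b' at position 6: consonant
  'b' at position 7: consonant
  'l' at position 8: consonant
Total vowels: 0

0


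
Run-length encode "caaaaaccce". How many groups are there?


Input: caaaaaccce
Scanning for consecutive runs:
  Group 1: 'c' x 1 (positions 0-0)
  Group 2: 'a' x 5 (positions 1-5)
  Group 3: 'c' x 3 (positions 6-8)
  Group 4: 'e' x 1 (positions 9-9)
Total groups: 4

4


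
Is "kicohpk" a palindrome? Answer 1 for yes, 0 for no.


Input: kicohpk
Reversed: kphocik
  Compare pos 0 ('k') with pos 6 ('k'): match
  Compare pos 1 ('i') with pos 5 ('p'): MISMATCH
  Compare pos 2 ('c') with pos 4 ('h'): MISMATCH
Result: not a palindrome

0


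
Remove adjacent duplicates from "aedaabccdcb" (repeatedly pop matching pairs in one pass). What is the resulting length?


Input: aedaabccdcb
Stack-based adjacent duplicate removal:
  Read 'a': push. Stack: a
  Read 'e': push. Stack: ae
  Read 'd': push. Stack: aed
  Read 'a': push. Stack: aeda
  Read 'a': matches stack top 'a' => pop. Stack: aed
  Read 'b': push. Stack: aedb
  Read 'c': push. Stack: aedbc
  Read 'c': matches stack top 'c' => pop. Stack: aedb
  Read 'd': push. Stack: aedbd
  Read 'c': push. Stack: aedbdc
  Read 'b': push. Stack: aedbdcb
Final stack: "aedbdcb" (length 7)

7


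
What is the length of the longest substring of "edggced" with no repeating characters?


Input: "edggced"
Sliding window (track last position of each char):
  Position 0 ('e'): window [0,0] length 1 -- new best
  Position 1 ('d'): window [0,1] length 2 -- new best
  Position 2 ('g'): window [0,2] length 3 -- new best
  Position 3 ('g'): repeat (last at 2), move window start to 3
  Position 3 ('g'): window [3,3] length 1
  Position 4 ('c'): window [3,4] length 2
  Position 5 ('e'): window [3,5] length 3
  Position 6 ('d'): window [3,6] length 4 -- new best
Longest substring with no repeats: "gced" with length 4

4


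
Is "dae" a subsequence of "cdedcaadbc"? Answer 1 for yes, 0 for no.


Check if "dae" is a subsequence of "cdedcaadbc"
Greedy scan:
  Position 0 ('c'): no match needed
  Position 1 ('d'): matches sub[0] = 'd'
  Position 2 ('e'): no match needed
  Position 3 ('d'): no match needed
  Position 4 ('c'): no match needed
  Position 5 ('a'): matches sub[1] = 'a'
  Position 6 ('a'): no match needed
  Position 7 ('d'): no match needed
  Position 8 ('b'): no match needed
  Position 9 ('c'): no match needed
Only matched 2/3 characters => not a subsequence

0


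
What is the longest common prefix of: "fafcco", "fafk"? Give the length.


Words: fafcco, fafk
  Position 0: all 'f' => match
  Position 1: all 'a' => match
  Position 2: all 'f' => match
  Position 3: ('c', 'k') => mismatch, stop
LCP = "faf" (length 3)

3


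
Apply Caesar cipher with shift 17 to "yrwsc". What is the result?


Caesar cipher: shift "yrwsc" by 17
  'y' (pos 24) + 17 = pos 15 = 'p'
  'r' (pos 17) + 17 = pos 8 = 'i'
  'w' (pos 22) + 17 = pos 13 = 'n'
  's' (pos 18) + 17 = pos 9 = 'j'
  'c' (pos 2) + 17 = pos 19 = 't'
Result: pinjt

pinjt


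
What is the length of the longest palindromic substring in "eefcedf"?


Input: "eefcedf"
Checking substrings for palindromes:
  [0:2] "ee" (len 2) => palindrome
Longest palindromic substring: "ee" with length 2

2


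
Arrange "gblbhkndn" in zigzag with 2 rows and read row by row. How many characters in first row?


Zigzag "gblbhkndn" into 2 rows:
Placing characters:
  'g' => row 0
  'b' => row 1
  'l' => row 0
  'b' => row 1
  'h' => row 0
  'k' => row 1
  'n' => row 0
  'd' => row 1
  'n' => row 0
Rows:
  Row 0: "glhnn"
  Row 1: "bbkd"
First row length: 5

5


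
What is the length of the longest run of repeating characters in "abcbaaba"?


Input: "abcbaaba"
Scanning for longest run:
  Position 1 ('b'): new char, reset run to 1
  Position 2 ('c'): new char, reset run to 1
  Position 3 ('b'): new char, reset run to 1
  Position 4 ('a'): new char, reset run to 1
  Position 5 ('a'): continues run of 'a', length=2
  Position 6 ('b'): new char, reset run to 1
  Position 7 ('a'): new char, reset run to 1
Longest run: 'a' with length 2

2


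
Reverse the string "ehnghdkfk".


Input: ehnghdkfk
Reading characters right to left:
  Position 8: 'k'
  Position 7: 'f'
  Position 6: 'k'
  Position 5: 'd'
  Position 4: 'h'
  Position 3: 'g'
  Position 2: 'n'
  Position 1: 'h'
  Position 0: 'e'
Reversed: kfkdhgnhe

kfkdhgnhe


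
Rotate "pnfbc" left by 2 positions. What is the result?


Input: "pnfbc", rotate left by 2
First 2 characters: "pn"
Remaining characters: "fbc"
Concatenate remaining + first: "fbc" + "pn" = "fbcpn"

fbcpn


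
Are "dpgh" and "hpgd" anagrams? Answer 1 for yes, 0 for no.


Strings: "dpgh", "hpgd"
Sorted first:  dghp
Sorted second: dghp
Sorted forms match => anagrams

1


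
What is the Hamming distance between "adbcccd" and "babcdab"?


Comparing "adbcccd" and "babcdab" position by position:
  Position 0: 'a' vs 'b' => differ
  Position 1: 'd' vs 'a' => differ
  Position 2: 'b' vs 'b' => same
  Position 3: 'c' vs 'c' => same
  Position 4: 'c' vs 'd' => differ
  Position 5: 'c' vs 'a' => differ
  Position 6: 'd' vs 'b' => differ
Total differences (Hamming distance): 5

5


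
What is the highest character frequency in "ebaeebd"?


Input: ebaeebd
Character counts:
  'a': 1
  'b': 2
  'd': 1
  'e': 3
Maximum frequency: 3

3


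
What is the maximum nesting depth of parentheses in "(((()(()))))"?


Input: "(((()(()))))"
Tracking depth:
  Position 0 '(': depth becomes 1
  Position 1 '(': depth becomes 2
  Position 2 '(': depth becomes 3
  Position 3 '(': depth becomes 4
  Position 4 ')': depth becomes 3
  Position 5 '(': depth becomes 4
  Position 6 '(': depth becomes 5
  Position 7 ')': depth becomes 4
  Position 8 ')': depth becomes 3
  Position 9 ')': depth becomes 2
  Position 10 ')': depth becomes 1
  Position 11 ')': depth becomes 0
Maximum depth reached: 5

5


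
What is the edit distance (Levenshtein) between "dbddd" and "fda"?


Computing edit distance: "dbddd" -> "fda"
DP table:
           f    d    a
      0    1    2    3
  d   1    1    1    2
  b   2    2    2    2
  d   3    3    2    3
  d   4    4    3    3
  d   5    5    4    4
Edit distance = dp[5][3] = 4

4


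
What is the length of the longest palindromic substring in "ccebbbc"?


Input: "ccebbbc"
Checking substrings for palindromes:
  [3:6] "bbb" (len 3) => palindrome
  [0:2] "cc" (len 2) => palindrome
  [3:5] "bb" (len 2) => palindrome
  [4:6] "bb" (len 2) => palindrome
Longest palindromic substring: "bbb" with length 3

3


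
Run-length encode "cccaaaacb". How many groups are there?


Input: cccaaaacb
Scanning for consecutive runs:
  Group 1: 'c' x 3 (positions 0-2)
  Group 2: 'a' x 4 (positions 3-6)
  Group 3: 'c' x 1 (positions 7-7)
  Group 4: 'b' x 1 (positions 8-8)
Total groups: 4

4


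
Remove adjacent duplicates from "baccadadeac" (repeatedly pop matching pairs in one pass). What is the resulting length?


Input: baccadadeac
Stack-based adjacent duplicate removal:
  Read 'b': push. Stack: b
  Read 'a': push. Stack: ba
  Read 'c': push. Stack: bac
  Read 'c': matches stack top 'c' => pop. Stack: ba
  Read 'a': matches stack top 'a' => pop. Stack: b
  Read 'd': push. Stack: bd
  Read 'a': push. Stack: bda
  Read 'd': push. Stack: bdad
  Read 'e': push. Stack: bdade
  Read 'a': push. Stack: bdadea
  Read 'c': push. Stack: bdadeac
Final stack: "bdadeac" (length 7)

7


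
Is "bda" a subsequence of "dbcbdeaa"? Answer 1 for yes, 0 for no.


Check if "bda" is a subsequence of "dbcbdeaa"
Greedy scan:
  Position 0 ('d'): no match needed
  Position 1 ('b'): matches sub[0] = 'b'
  Position 2 ('c'): no match needed
  Position 3 ('b'): no match needed
  Position 4 ('d'): matches sub[1] = 'd'
  Position 5 ('e'): no match needed
  Position 6 ('a'): matches sub[2] = 'a'
  Position 7 ('a'): no match needed
All 3 characters matched => is a subsequence

1


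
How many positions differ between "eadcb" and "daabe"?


Comparing "eadcb" and "daabe" position by position:
  Position 0: 'e' vs 'd' => DIFFER
  Position 1: 'a' vs 'a' => same
  Position 2: 'd' vs 'a' => DIFFER
  Position 3: 'c' vs 'b' => DIFFER
  Position 4: 'b' vs 'e' => DIFFER
Positions that differ: 4

4


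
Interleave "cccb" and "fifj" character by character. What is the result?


Interleaving "cccb" and "fifj":
  Position 0: 'c' from first, 'f' from second => "cf"
  Position 1: 'c' from first, 'i' from second => "ci"
  Position 2: 'c' from first, 'f' from second => "cf"
  Position 3: 'b' from first, 'j' from second => "bj"
Result: cfcicfbj

cfcicfbj


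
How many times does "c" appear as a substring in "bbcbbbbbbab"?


Searching for "c" in "bbcbbbbbbab"
Scanning each position:
  Position 0: "b" => no
  Position 1: "b" => no
  Position 2: "c" => MATCH
  Position 3: "b" => no
  Position 4: "b" => no
  Position 5: "b" => no
  Position 6: "b" => no
  Position 7: "b" => no
  Position 8: "b" => no
  Position 9: "a" => no
  Position 10: "b" => no
Total occurrences: 1

1


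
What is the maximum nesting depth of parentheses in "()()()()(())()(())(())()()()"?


Input: "()()()()(())()(())(())()()()"
Tracking depth:
  Position 0 '(': depth becomes 1
  Position 1 ')': depth becomes 0
  Position 2 '(': depth becomes 1
  Position 3 ')': depth becomes 0
  Position 4 '(': depth becomes 1
  Position 5 ')': depth becomes 0
  Position 6 '(': depth becomes 1
  Position 7 ')': depth becomes 0
  Position 8 '(': depth becomes 1
  Position 9 '(': depth becomes 2
  Position 10 ')': depth becomes 1
  Position 11 ')': depth becomes 0
  Position 12 '(': depth becomes 1
  Position 13 ')': depth becomes 0
  Position 14 '(': depth becomes 1
  Position 15 '(': depth becomes 2
  Position 16 ')': depth becomes 1
  Position 17 ')': depth becomes 0
  Position 18 '(': depth becomes 1
  Position 19 '(': depth becomes 2
  Position 20 ')': depth becomes 1
  Position 21 ')': depth becomes 0
  Position 22 '(': depth becomes 1
  Position 23 ')': depth becomes 0
  Position 24 '(': depth becomes 1
  Position 25 ')': depth becomes 0
  Position 26 '(': depth becomes 1
  Position 27 ')': depth becomes 0
Maximum depth reached: 2

2


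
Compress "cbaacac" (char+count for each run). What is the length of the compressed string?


Input: cbaacac
Runs:
  'c' x 1 => "c1"
  'b' x 1 => "b1"
  'a' x 2 => "a2"
  'c' x 1 => "c1"
  'a' x 1 => "a1"
  'c' x 1 => "c1"
Compressed: "c1b1a2c1a1c1"
Compressed length: 12

12


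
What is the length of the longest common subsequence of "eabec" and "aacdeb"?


LCS of "eabec" and "aacdeb"
DP table:
           a    a    c    d    e    b
      0    0    0    0    0    0    0
  e   0    0    0    0    0    1    1
  a   0    1    1    1    1    1    1
  b   0    1    1    1    1    1    2
  e   0    1    1    1    1    2    2
  c   0    1    1    2    2    2    2
LCS length = dp[5][6] = 2

2


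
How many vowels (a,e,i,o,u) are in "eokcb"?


Input: eokcb
Checking each character:
  'e' at position 0: vowel (running total: 1)
  'o' at position 1: vowel (running total: 2)
  'k' at position 2: consonant
  'c' at position 3: consonant
  'b' at position 4: consonant
Total vowels: 2

2


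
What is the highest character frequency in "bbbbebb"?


Input: bbbbebb
Character counts:
  'b': 6
  'e': 1
Maximum frequency: 6

6


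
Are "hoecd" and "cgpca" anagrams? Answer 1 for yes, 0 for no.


Strings: "hoecd", "cgpca"
Sorted first:  cdeho
Sorted second: accgp
Differ at position 0: 'c' vs 'a' => not anagrams

0


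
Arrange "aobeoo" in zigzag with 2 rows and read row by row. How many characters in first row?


Zigzag "aobeoo" into 2 rows:
Placing characters:
  'a' => row 0
  'o' => row 1
  'b' => row 0
  'e' => row 1
  'o' => row 0
  'o' => row 1
Rows:
  Row 0: "abo"
  Row 1: "oeo"
First row length: 3

3


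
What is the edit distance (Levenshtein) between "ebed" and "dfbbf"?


Computing edit distance: "ebed" -> "dfbbf"
DP table:
           d    f    b    b    f
      0    1    2    3    4    5
  e   1    1    2    3    4    5
  b   2    2    2    2    3    4
  e   3    3    3    3    3    4
  d   4    3    4    4    4    4
Edit distance = dp[4][5] = 4

4


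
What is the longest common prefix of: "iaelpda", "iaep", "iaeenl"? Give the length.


Words: iaelpda, iaep, iaeenl
  Position 0: all 'i' => match
  Position 1: all 'a' => match
  Position 2: all 'e' => match
  Position 3: ('l', 'p', 'e') => mismatch, stop
LCP = "iae" (length 3)

3


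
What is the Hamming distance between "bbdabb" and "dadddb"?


Comparing "bbdabb" and "dadddb" position by position:
  Position 0: 'b' vs 'd' => differ
  Position 1: 'b' vs 'a' => differ
  Position 2: 'd' vs 'd' => same
  Position 3: 'a' vs 'd' => differ
  Position 4: 'b' vs 'd' => differ
  Position 5: 'b' vs 'b' => same
Total differences (Hamming distance): 4

4


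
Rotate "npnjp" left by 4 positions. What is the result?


Input: "npnjp", rotate left by 4
First 4 characters: "npnj"
Remaining characters: "p"
Concatenate remaining + first: "p" + "npnj" = "pnpnj"

pnpnj


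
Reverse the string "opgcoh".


Input: opgcoh
Reading characters right to left:
  Position 5: 'h'
  Position 4: 'o'
  Position 3: 'c'
  Position 2: 'g'
  Position 1: 'p'
  Position 0: 'o'
Reversed: hocgpo

hocgpo


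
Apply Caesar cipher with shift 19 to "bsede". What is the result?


Caesar cipher: shift "bsede" by 19
  'b' (pos 1) + 19 = pos 20 = 'u'
  's' (pos 18) + 19 = pos 11 = 'l'
  'e' (pos 4) + 19 = pos 23 = 'x'
  'd' (pos 3) + 19 = pos 22 = 'w'
  'e' (pos 4) + 19 = pos 23 = 'x'
Result: ulxwx

ulxwx


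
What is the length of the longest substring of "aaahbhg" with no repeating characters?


Input: "aaahbhg"
Sliding window (track last position of each char):
  Position 0 ('a'): window [0,0] length 1 -- new best
  Position 1 ('a'): repeat (last at 0), move window start to 1
  Position 1 ('a'): window [1,1] length 1
  Position 2 ('a'): repeat (last at 1), move window start to 2
  Position 2 ('a'): window [2,2] length 1
  Position 3 ('h'): window [2,3] length 2 -- new best
  Position 4 ('b'): window [2,4] length 3 -- new best
  Position 5 ('h'): repeat (last at 3), move window start to 4
  Position 5 ('h'): window [4,5] length 2
  Position 6 ('g'): window [4,6] length 3
Longest substring with no repeats: "ahb" with length 3

3


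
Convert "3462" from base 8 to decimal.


Input: "3462" in base 8
Positional expansion:
  Digit '3' (value 3) x 8^3 = 1536
  Digit '4' (value 4) x 8^2 = 256
  Digit '6' (value 6) x 8^1 = 48
  Digit '2' (value 2) x 8^0 = 2
Sum = 1842

1842


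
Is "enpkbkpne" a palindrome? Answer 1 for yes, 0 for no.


Input: enpkbkpne
Reversed: enpkbkpne
  Compare pos 0 ('e') with pos 8 ('e'): match
  Compare pos 1 ('n') with pos 7 ('n'): match
  Compare pos 2 ('p') with pos 6 ('p'): match
  Compare pos 3 ('k') with pos 5 ('k'): match
Result: palindrome

1


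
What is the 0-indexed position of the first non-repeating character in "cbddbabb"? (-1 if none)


Input: cbddbabb
Character frequencies:
  'a': 1
  'b': 4
  'c': 1
  'd': 2
Scanning left to right for freq == 1:
  Position 0 ('c'): unique! => answer = 0

0


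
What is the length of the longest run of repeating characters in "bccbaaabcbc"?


Input: "bccbaaabcbc"
Scanning for longest run:
  Position 1 ('c'): new char, reset run to 1
  Position 2 ('c'): continues run of 'c', length=2
  Position 3 ('b'): new char, reset run to 1
  Position 4 ('a'): new char, reset run to 1
  Position 5 ('a'): continues run of 'a', length=2
  Position 6 ('a'): continues run of 'a', length=3
  Position 7 ('b'): new char, reset run to 1
  Position 8 ('c'): new char, reset run to 1
  Position 9 ('b'): new char, reset run to 1
  Position 10 ('c'): new char, reset run to 1
Longest run: 'a' with length 3

3


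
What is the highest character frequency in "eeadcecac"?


Input: eeadcecac
Character counts:
  'a': 2
  'c': 3
  'd': 1
  'e': 3
Maximum frequency: 3

3


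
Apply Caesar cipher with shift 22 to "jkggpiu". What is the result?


Caesar cipher: shift "jkggpiu" by 22
  'j' (pos 9) + 22 = pos 5 = 'f'
  'k' (pos 10) + 22 = pos 6 = 'g'
  'g' (pos 6) + 22 = pos 2 = 'c'
  'g' (pos 6) + 22 = pos 2 = 'c'
  'p' (pos 15) + 22 = pos 11 = 'l'
  'i' (pos 8) + 22 = pos 4 = 'e'
  'u' (pos 20) + 22 = pos 16 = 'q'
Result: fgccleq

fgccleq


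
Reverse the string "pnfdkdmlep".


Input: pnfdkdmlep
Reading characters right to left:
  Position 9: 'p'
  Position 8: 'e'
  Position 7: 'l'
  Position 6: 'm'
  Position 5: 'd'
  Position 4: 'k'
  Position 3: 'd'
  Position 2: 'f'
  Position 1: 'n'
  Position 0: 'p'
Reversed: pelmdkdfnp

pelmdkdfnp


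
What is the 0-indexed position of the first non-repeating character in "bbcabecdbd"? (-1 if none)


Input: bbcabecdbd
Character frequencies:
  'a': 1
  'b': 4
  'c': 2
  'd': 2
  'e': 1
Scanning left to right for freq == 1:
  Position 0 ('b'): freq=4, skip
  Position 1 ('b'): freq=4, skip
  Position 2 ('c'): freq=2, skip
  Position 3 ('a'): unique! => answer = 3

3


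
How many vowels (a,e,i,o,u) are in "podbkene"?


Input: podbkene
Checking each character:
  'p' at position 0: consonant
  'o' at position 1: vowel (running total: 1)
  'd' at position 2: consonant
  'b' at position 3: consonant
  'k' at position 4: consonant
  'e' at position 5: vowel (running total: 2)
  'n' at position 6: consonant
  'e' at position 7: vowel (running total: 3)
Total vowels: 3

3


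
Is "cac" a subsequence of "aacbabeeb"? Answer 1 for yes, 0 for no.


Check if "cac" is a subsequence of "aacbabeeb"
Greedy scan:
  Position 0 ('a'): no match needed
  Position 1 ('a'): no match needed
  Position 2 ('c'): matches sub[0] = 'c'
  Position 3 ('b'): no match needed
  Position 4 ('a'): matches sub[1] = 'a'
  Position 5 ('b'): no match needed
  Position 6 ('e'): no match needed
  Position 7 ('e'): no match needed
  Position 8 ('b'): no match needed
Only matched 2/3 characters => not a subsequence

0


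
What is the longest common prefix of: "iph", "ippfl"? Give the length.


Words: iph, ippfl
  Position 0: all 'i' => match
  Position 1: all 'p' => match
  Position 2: ('h', 'p') => mismatch, stop
LCP = "ip" (length 2)

2


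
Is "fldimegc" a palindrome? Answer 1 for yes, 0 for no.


Input: fldimegc
Reversed: cgemidlf
  Compare pos 0 ('f') with pos 7 ('c'): MISMATCH
  Compare pos 1 ('l') with pos 6 ('g'): MISMATCH
  Compare pos 2 ('d') with pos 5 ('e'): MISMATCH
  Compare pos 3 ('i') with pos 4 ('m'): MISMATCH
Result: not a palindrome

0


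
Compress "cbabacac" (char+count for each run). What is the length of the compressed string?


Input: cbabacac
Runs:
  'c' x 1 => "c1"
  'b' x 1 => "b1"
  'a' x 1 => "a1"
  'b' x 1 => "b1"
  'a' x 1 => "a1"
  'c' x 1 => "c1"
  'a' x 1 => "a1"
  'c' x 1 => "c1"
Compressed: "c1b1a1b1a1c1a1c1"
Compressed length: 16

16


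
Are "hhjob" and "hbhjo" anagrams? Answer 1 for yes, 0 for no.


Strings: "hhjob", "hbhjo"
Sorted first:  bhhjo
Sorted second: bhhjo
Sorted forms match => anagrams

1


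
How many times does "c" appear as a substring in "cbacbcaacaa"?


Searching for "c" in "cbacbcaacaa"
Scanning each position:
  Position 0: "c" => MATCH
  Position 1: "b" => no
  Position 2: "a" => no
  Position 3: "c" => MATCH
  Position 4: "b" => no
  Position 5: "c" => MATCH
  Position 6: "a" => no
  Position 7: "a" => no
  Position 8: "c" => MATCH
  Position 9: "a" => no
  Position 10: "a" => no
Total occurrences: 4

4


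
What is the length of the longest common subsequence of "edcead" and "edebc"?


LCS of "edcead" and "edebc"
DP table:
           e    d    e    b    c
      0    0    0    0    0    0
  e   0    1    1    1    1    1
  d   0    1    2    2    2    2
  c   0    1    2    2    2    3
  e   0    1    2    3    3    3
  a   0    1    2    3    3    3
  d   0    1    2    3    3    3
LCS length = dp[6][5] = 3

3


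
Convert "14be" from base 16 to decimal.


Input: "14be" in base 16
Positional expansion:
  Digit '1' (value 1) x 16^3 = 4096
  Digit '4' (value 4) x 16^2 = 1024
  Digit 'b' (value 11) x 16^1 = 176
  Digit 'e' (value 14) x 16^0 = 14
Sum = 5310

5310


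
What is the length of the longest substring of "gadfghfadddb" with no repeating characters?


Input: "gadfghfadddb"
Sliding window (track last position of each char):
  Position 0 ('g'): window [0,0] length 1 -- new best
  Position 1 ('a'): window [0,1] length 2 -- new best
  Position 2 ('d'): window [0,2] length 3 -- new best
  Position 3 ('f'): window [0,3] length 4 -- new best
  Position 4 ('g'): repeat (last at 0), move window start to 1
  Position 4 ('g'): window [1,4] length 4
  Position 5 ('h'): window [1,5] length 5 -- new best
  Position 6 ('f'): repeat (last at 3), move window start to 4
  Position 6 ('f'): window [4,6] length 3
  Position 7 ('a'): window [4,7] length 4
  Position 8 ('d'): window [4,8] length 5
  Position 9 ('d'): repeat (last at 8), move window start to 9
  Position 9 ('d'): window [9,9] length 1
  Position 10 ('d'): repeat (last at 9), move window start to 10
  Position 10 ('d'): window [10,10] length 1
  Position 11 ('b'): window [10,11] length 2
Longest substring with no repeats: "adfgh" with length 5

5


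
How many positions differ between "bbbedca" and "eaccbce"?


Comparing "bbbedca" and "eaccbce" position by position:
  Position 0: 'b' vs 'e' => DIFFER
  Position 1: 'b' vs 'a' => DIFFER
  Position 2: 'b' vs 'c' => DIFFER
  Position 3: 'e' vs 'c' => DIFFER
  Position 4: 'd' vs 'b' => DIFFER
  Position 5: 'c' vs 'c' => same
  Position 6: 'a' vs 'e' => DIFFER
Positions that differ: 6

6


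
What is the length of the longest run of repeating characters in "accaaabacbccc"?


Input: "accaaabacbccc"
Scanning for longest run:
  Position 1 ('c'): new char, reset run to 1
  Position 2 ('c'): continues run of 'c', length=2
  Position 3 ('a'): new char, reset run to 1
  Position 4 ('a'): continues run of 'a', length=2
  Position 5 ('a'): continues run of 'a', length=3
  Position 6 ('b'): new char, reset run to 1
  Position 7 ('a'): new char, reset run to 1
  Position 8 ('c'): new char, reset run to 1
  Position 9 ('b'): new char, reset run to 1
  Position 10 ('c'): new char, reset run to 1
  Position 11 ('c'): continues run of 'c', length=2
  Position 12 ('c'): continues run of 'c', length=3
Longest run: 'a' with length 3

3


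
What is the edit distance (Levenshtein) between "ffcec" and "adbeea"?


Computing edit distance: "ffcec" -> "adbeea"
DP table:
           a    d    b    e    e    a
      0    1    2    3    4    5    6
  f   1    1    2    3    4    5    6
  f   2    2    2    3    4    5    6
  c   3    3    3    3    4    5    6
  e   4    4    4    4    3    4    5
  c   5    5    5    5    4    4    5
Edit distance = dp[5][6] = 5

5


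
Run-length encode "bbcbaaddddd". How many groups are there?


Input: bbcbaaddddd
Scanning for consecutive runs:
  Group 1: 'b' x 2 (positions 0-1)
  Group 2: 'c' x 1 (positions 2-2)
  Group 3: 'b' x 1 (positions 3-3)
  Group 4: 'a' x 2 (positions 4-5)
  Group 5: 'd' x 5 (positions 6-10)
Total groups: 5

5


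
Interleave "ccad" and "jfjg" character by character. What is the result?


Interleaving "ccad" and "jfjg":
  Position 0: 'c' from first, 'j' from second => "cj"
  Position 1: 'c' from first, 'f' from second => "cf"
  Position 2: 'a' from first, 'j' from second => "aj"
  Position 3: 'd' from first, 'g' from second => "dg"
Result: cjcfajdg

cjcfajdg


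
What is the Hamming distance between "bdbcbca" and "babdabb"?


Comparing "bdbcbca" and "babdabb" position by position:
  Position 0: 'b' vs 'b' => same
  Position 1: 'd' vs 'a' => differ
  Position 2: 'b' vs 'b' => same
  Position 3: 'c' vs 'd' => differ
  Position 4: 'b' vs 'a' => differ
  Position 5: 'c' vs 'b' => differ
  Position 6: 'a' vs 'b' => differ
Total differences (Hamming distance): 5

5


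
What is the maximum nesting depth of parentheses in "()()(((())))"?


Input: "()()(((())))"
Tracking depth:
  Position 0 '(': depth becomes 1
  Position 1 ')': depth becomes 0
  Position 2 '(': depth becomes 1
  Position 3 ')': depth becomes 0
  Position 4 '(': depth becomes 1
  Position 5 '(': depth becomes 2
  Position 6 '(': depth becomes 3
  Position 7 '(': depth becomes 4
  Position 8 ')': depth becomes 3
  Position 9 ')': depth becomes 2
  Position 10 ')': depth becomes 1
  Position 11 ')': depth becomes 0
Maximum depth reached: 4

4


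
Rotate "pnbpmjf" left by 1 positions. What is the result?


Input: "pnbpmjf", rotate left by 1
First 1 characters: "p"
Remaining characters: "nbpmjf"
Concatenate remaining + first: "nbpmjf" + "p" = "nbpmjfp"

nbpmjfp


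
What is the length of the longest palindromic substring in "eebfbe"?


Input: "eebfbe"
Checking substrings for palindromes:
  [1:6] "ebfbe" (len 5) => palindrome
  [2:5] "bfb" (len 3) => palindrome
  [0:2] "ee" (len 2) => palindrome
Longest palindromic substring: "ebfbe" with length 5

5


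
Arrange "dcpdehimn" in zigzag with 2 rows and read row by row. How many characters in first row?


Zigzag "dcpdehimn" into 2 rows:
Placing characters:
  'd' => row 0
  'c' => row 1
  'p' => row 0
  'd' => row 1
  'e' => row 0
  'h' => row 1
  'i' => row 0
  'm' => row 1
  'n' => row 0
Rows:
  Row 0: "dpein"
  Row 1: "cdhm"
First row length: 5

5


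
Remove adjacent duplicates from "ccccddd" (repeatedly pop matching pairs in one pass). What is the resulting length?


Input: ccccddd
Stack-based adjacent duplicate removal:
  Read 'c': push. Stack: c
  Read 'c': matches stack top 'c' => pop. Stack: (empty)
  Read 'c': push. Stack: c
  Read 'c': matches stack top 'c' => pop. Stack: (empty)
  Read 'd': push. Stack: d
  Read 'd': matches stack top 'd' => pop. Stack: (empty)
  Read 'd': push. Stack: d
Final stack: "d" (length 1)

1


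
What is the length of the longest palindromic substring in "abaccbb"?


Input: "abaccbb"
Checking substrings for palindromes:
  [0:3] "aba" (len 3) => palindrome
  [3:5] "cc" (len 2) => palindrome
  [5:7] "bb" (len 2) => palindrome
Longest palindromic substring: "aba" with length 3

3


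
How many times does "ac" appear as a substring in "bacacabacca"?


Searching for "ac" in "bacacabacca"
Scanning each position:
  Position 0: "ba" => no
  Position 1: "ac" => MATCH
  Position 2: "ca" => no
  Position 3: "ac" => MATCH
  Position 4: "ca" => no
  Position 5: "ab" => no
  Position 6: "ba" => no
  Position 7: "ac" => MATCH
  Position 8: "cc" => no
  Position 9: "ca" => no
Total occurrences: 3

3


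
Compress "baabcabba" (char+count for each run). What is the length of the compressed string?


Input: baabcabba
Runs:
  'b' x 1 => "b1"
  'a' x 2 => "a2"
  'b' x 1 => "b1"
  'c' x 1 => "c1"
  'a' x 1 => "a1"
  'b' x 2 => "b2"
  'a' x 1 => "a1"
Compressed: "b1a2b1c1a1b2a1"
Compressed length: 14

14


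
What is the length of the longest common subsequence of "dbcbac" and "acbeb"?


LCS of "dbcbac" and "acbeb"
DP table:
           a    c    b    e    b
      0    0    0    0    0    0
  d   0    0    0    0    0    0
  b   0    0    0    1    1    1
  c   0    0    1    1    1    1
  b   0    0    1    2    2    2
  a   0    1    1    2    2    2
  c   0    1    2    2    2    2
LCS length = dp[6][5] = 2

2


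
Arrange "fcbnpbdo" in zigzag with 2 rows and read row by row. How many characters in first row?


Zigzag "fcbnpbdo" into 2 rows:
Placing characters:
  'f' => row 0
  'c' => row 1
  'b' => row 0
  'n' => row 1
  'p' => row 0
  'b' => row 1
  'd' => row 0
  'o' => row 1
Rows:
  Row 0: "fbpd"
  Row 1: "cnbo"
First row length: 4

4


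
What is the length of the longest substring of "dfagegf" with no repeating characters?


Input: "dfagegf"
Sliding window (track last position of each char):
  Position 0 ('d'): window [0,0] length 1 -- new best
  Position 1 ('f'): window [0,1] length 2 -- new best
  Position 2 ('a'): window [0,2] length 3 -- new best
  Position 3 ('g'): window [0,3] length 4 -- new best
  Position 4 ('e'): window [0,4] length 5 -- new best
  Position 5 ('g'): repeat (last at 3), move window start to 4
  Position 5 ('g'): window [4,5] length 2
  Position 6 ('f'): window [4,6] length 3
Longest substring with no repeats: "dfage" with length 5

5


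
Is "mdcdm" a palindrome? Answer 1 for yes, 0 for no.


Input: mdcdm
Reversed: mdcdm
  Compare pos 0 ('m') with pos 4 ('m'): match
  Compare pos 1 ('d') with pos 3 ('d'): match
Result: palindrome

1


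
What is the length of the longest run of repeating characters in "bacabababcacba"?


Input: "bacabababcacba"
Scanning for longest run:
  Position 1 ('a'): new char, reset run to 1
  Position 2 ('c'): new char, reset run to 1
  Position 3 ('a'): new char, reset run to 1
  Position 4 ('b'): new char, reset run to 1
  Position 5 ('a'): new char, reset run to 1
  Position 6 ('b'): new char, reset run to 1
  Position 7 ('a'): new char, reset run to 1
  Position 8 ('b'): new char, reset run to 1
  Position 9 ('c'): new char, reset run to 1
  Position 10 ('a'): new char, reset run to 1
  Position 11 ('c'): new char, reset run to 1
  Position 12 ('b'): new char, reset run to 1
  Position 13 ('a'): new char, reset run to 1
Longest run: 'b' with length 1

1


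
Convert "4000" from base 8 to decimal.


Input: "4000" in base 8
Positional expansion:
  Digit '4' (value 4) x 8^3 = 2048
  Digit '0' (value 0) x 8^2 = 0
  Digit '0' (value 0) x 8^1 = 0
  Digit '0' (value 0) x 8^0 = 0
Sum = 2048

2048


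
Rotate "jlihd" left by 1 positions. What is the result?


Input: "jlihd", rotate left by 1
First 1 characters: "j"
Remaining characters: "lihd"
Concatenate remaining + first: "lihd" + "j" = "lihdj"

lihdj


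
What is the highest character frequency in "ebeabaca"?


Input: ebeabaca
Character counts:
  'a': 3
  'b': 2
  'c': 1
  'e': 2
Maximum frequency: 3

3


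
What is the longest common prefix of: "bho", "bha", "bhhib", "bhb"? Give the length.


Words: bho, bha, bhhib, bhb
  Position 0: all 'b' => match
  Position 1: all 'h' => match
  Position 2: ('o', 'a', 'h', 'b') => mismatch, stop
LCP = "bh" (length 2)

2


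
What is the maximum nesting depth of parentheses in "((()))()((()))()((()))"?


Input: "((()))()((()))()((()))"
Tracking depth:
  Position 0 '(': depth becomes 1
  Position 1 '(': depth becomes 2
  Position 2 '(': depth becomes 3
  Position 3 ')': depth becomes 2
  Position 4 ')': depth becomes 1
  Position 5 ')': depth becomes 0
  Position 6 '(': depth becomes 1
  Position 7 ')': depth becomes 0
  Position 8 '(': depth becomes 1
  Position 9 '(': depth becomes 2
  Position 10 '(': depth becomes 3
  Position 11 ')': depth becomes 2
  Position 12 ')': depth becomes 1
  Position 13 ')': depth becomes 0
  Position 14 '(': depth becomes 1
  Position 15 ')': depth becomes 0
  Position 16 '(': depth becomes 1
  Position 17 '(': depth becomes 2
  Position 18 '(': depth becomes 3
  Position 19 ')': depth becomes 2
  Position 20 ')': depth becomes 1
  Position 21 ')': depth becomes 0
Maximum depth reached: 3

3


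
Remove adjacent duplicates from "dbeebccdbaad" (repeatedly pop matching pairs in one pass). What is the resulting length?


Input: dbeebccdbaad
Stack-based adjacent duplicate removal:
  Read 'd': push. Stack: d
  Read 'b': push. Stack: db
  Read 'e': push. Stack: dbe
  Read 'e': matches stack top 'e' => pop. Stack: db
  Read 'b': matches stack top 'b' => pop. Stack: d
  Read 'c': push. Stack: dc
  Read 'c': matches stack top 'c' => pop. Stack: d
  Read 'd': matches stack top 'd' => pop. Stack: (empty)
  Read 'b': push. Stack: b
  Read 'a': push. Stack: ba
  Read 'a': matches stack top 'a' => pop. Stack: b
  Read 'd': push. Stack: bd
Final stack: "bd" (length 2)

2


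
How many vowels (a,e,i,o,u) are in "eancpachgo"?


Input: eancpachgo
Checking each character:
  'e' at position 0: vowel (running total: 1)
  'a' at position 1: vowel (running total: 2)
  'n' at position 2: consonant
  'c' at position 3: consonant
  'p' at position 4: consonant
  'a' at position 5: vowel (running total: 3)
  'c' at position 6: consonant
  'h' at position 7: consonant
  'g' at position 8: consonant
  'o' at position 9: vowel (running total: 4)
Total vowels: 4

4


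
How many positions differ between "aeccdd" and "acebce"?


Comparing "aeccdd" and "acebce" position by position:
  Position 0: 'a' vs 'a' => same
  Position 1: 'e' vs 'c' => DIFFER
  Position 2: 'c' vs 'e' => DIFFER
  Position 3: 'c' vs 'b' => DIFFER
  Position 4: 'd' vs 'c' => DIFFER
  Position 5: 'd' vs 'e' => DIFFER
Positions that differ: 5

5


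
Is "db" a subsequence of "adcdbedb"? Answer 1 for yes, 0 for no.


Check if "db" is a subsequence of "adcdbedb"
Greedy scan:
  Position 0 ('a'): no match needed
  Position 1 ('d'): matches sub[0] = 'd'
  Position 2 ('c'): no match needed
  Position 3 ('d'): no match needed
  Position 4 ('b'): matches sub[1] = 'b'
  Position 5 ('e'): no match needed
  Position 6 ('d'): no match needed
  Position 7 ('b'): no match needed
All 2 characters matched => is a subsequence

1


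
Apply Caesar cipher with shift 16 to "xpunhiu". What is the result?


Caesar cipher: shift "xpunhiu" by 16
  'x' (pos 23) + 16 = pos 13 = 'n'
  'p' (pos 15) + 16 = pos 5 = 'f'
  'u' (pos 20) + 16 = pos 10 = 'k'
  'n' (pos 13) + 16 = pos 3 = 'd'
  'h' (pos 7) + 16 = pos 23 = 'x'
  'i' (pos 8) + 16 = pos 24 = 'y'
  'u' (pos 20) + 16 = pos 10 = 'k'
Result: nfkdxyk

nfkdxyk


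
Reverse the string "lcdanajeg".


Input: lcdanajeg
Reading characters right to left:
  Position 8: 'g'
  Position 7: 'e'
  Position 6: 'j'
  Position 5: 'a'
  Position 4: 'n'
  Position 3: 'a'
  Position 2: 'd'
  Position 1: 'c'
  Position 0: 'l'
Reversed: gejanadcl

gejanadcl


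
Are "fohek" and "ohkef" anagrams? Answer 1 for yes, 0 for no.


Strings: "fohek", "ohkef"
Sorted first:  efhko
Sorted second: efhko
Sorted forms match => anagrams

1


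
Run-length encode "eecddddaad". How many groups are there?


Input: eecddddaad
Scanning for consecutive runs:
  Group 1: 'e' x 2 (positions 0-1)
  Group 2: 'c' x 1 (positions 2-2)
  Group 3: 'd' x 4 (positions 3-6)
  Group 4: 'a' x 2 (positions 7-8)
  Group 5: 'd' x 1 (positions 9-9)
Total groups: 5

5


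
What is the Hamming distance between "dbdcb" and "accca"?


Comparing "dbdcb" and "accca" position by position:
  Position 0: 'd' vs 'a' => differ
  Position 1: 'b' vs 'c' => differ
  Position 2: 'd' vs 'c' => differ
  Position 3: 'c' vs 'c' => same
  Position 4: 'b' vs 'a' => differ
Total differences (Hamming distance): 4

4


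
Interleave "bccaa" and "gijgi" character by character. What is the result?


Interleaving "bccaa" and "gijgi":
  Position 0: 'b' from first, 'g' from second => "bg"
  Position 1: 'c' from first, 'i' from second => "ci"
  Position 2: 'c' from first, 'j' from second => "cj"
  Position 3: 'a' from first, 'g' from second => "ag"
  Position 4: 'a' from first, 'i' from second => "ai"
Result: bgcicjagai

bgcicjagai


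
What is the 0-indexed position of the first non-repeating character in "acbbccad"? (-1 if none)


Input: acbbccad
Character frequencies:
  'a': 2
  'b': 2
  'c': 3
  'd': 1
Scanning left to right for freq == 1:
  Position 0 ('a'): freq=2, skip
  Position 1 ('c'): freq=3, skip
  Position 2 ('b'): freq=2, skip
  Position 3 ('b'): freq=2, skip
  Position 4 ('c'): freq=3, skip
  Position 5 ('c'): freq=3, skip
  Position 6 ('a'): freq=2, skip
  Position 7 ('d'): unique! => answer = 7

7


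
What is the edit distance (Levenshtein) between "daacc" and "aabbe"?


Computing edit distance: "daacc" -> "aabbe"
DP table:
           a    a    b    b    e
      0    1    2    3    4    5
  d   1    1    2    3    4    5
  a   2    1    1    2    3    4
  a   3    2    1    2    3    4
  c   4    3    2    2    3    4
  c   5    4    3    3    3    4
Edit distance = dp[5][5] = 4

4


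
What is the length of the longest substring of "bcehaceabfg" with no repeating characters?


Input: "bcehaceabfg"
Sliding window (track last position of each char):
  Position 0 ('b'): window [0,0] length 1 -- new best
  Position 1 ('c'): window [0,1] length 2 -- new best
  Position 2 ('e'): window [0,2] length 3 -- new best
  Position 3 ('h'): window [0,3] length 4 -- new best
  Position 4 ('a'): window [0,4] length 5 -- new best
  Position 5 ('c'): repeat (last at 1), move window start to 2
  Position 5 ('c'): window [2,5] length 4
  Position 6 ('e'): repeat (last at 2), move window start to 3
  Position 6 ('e'): window [3,6] length 4
  Position 7 ('a'): repeat (last at 4), move window start to 5
  Position 7 ('a'): window [5,7] length 3
  Position 8 ('b'): window [5,8] length 4
  Position 9 ('f'): window [5,9] length 5
  Position 10 ('g'): window [5,10] length 6 -- new best
Longest substring with no repeats: "ceabfg" with length 6

6


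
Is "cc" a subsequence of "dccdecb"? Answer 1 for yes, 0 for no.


Check if "cc" is a subsequence of "dccdecb"
Greedy scan:
  Position 0 ('d'): no match needed
  Position 1 ('c'): matches sub[0] = 'c'
  Position 2 ('c'): matches sub[1] = 'c'
  Position 3 ('d'): no match needed
  Position 4 ('e'): no match needed
  Position 5 ('c'): no match needed
  Position 6 ('b'): no match needed
All 2 characters matched => is a subsequence

1
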